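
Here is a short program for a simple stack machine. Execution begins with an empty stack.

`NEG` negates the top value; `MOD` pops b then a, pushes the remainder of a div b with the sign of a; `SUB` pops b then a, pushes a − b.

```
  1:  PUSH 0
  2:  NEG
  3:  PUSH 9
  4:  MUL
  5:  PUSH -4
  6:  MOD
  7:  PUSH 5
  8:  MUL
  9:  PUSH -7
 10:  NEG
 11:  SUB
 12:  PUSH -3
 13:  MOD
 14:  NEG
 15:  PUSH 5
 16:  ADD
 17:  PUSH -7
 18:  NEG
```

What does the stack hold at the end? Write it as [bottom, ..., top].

[6, 7]

PUSH 0  → [0]
NEG     → [0]
PUSH 9  → [0, 9]
MUL     → [0]
PUSH -4 → [0, -4]
MOD     → [0]
PUSH 5  → [0, 5]
MUL     → [0]
PUSH -7 → [0, -7]
NEG     → [0, 7]
SUB     → [-7]
PUSH -3 → [-7, -3]
MOD     → [-1]
NEG     → [1]
PUSH 5  → [1, 5]
ADD     → [6]
PUSH -7 → [6, -7]
NEG     → [6, 7]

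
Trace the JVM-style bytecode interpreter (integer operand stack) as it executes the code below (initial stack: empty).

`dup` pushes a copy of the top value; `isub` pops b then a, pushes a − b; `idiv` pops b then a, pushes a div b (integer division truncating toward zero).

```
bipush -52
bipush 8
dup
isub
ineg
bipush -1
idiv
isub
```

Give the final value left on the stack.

-52

bipush -52  -52
bipush 8    -52 8
dup         -52 8 8
isub        -52 0
ineg        -52 0
bipush -1   -52 0 -1
idiv        -52 0
isub        -52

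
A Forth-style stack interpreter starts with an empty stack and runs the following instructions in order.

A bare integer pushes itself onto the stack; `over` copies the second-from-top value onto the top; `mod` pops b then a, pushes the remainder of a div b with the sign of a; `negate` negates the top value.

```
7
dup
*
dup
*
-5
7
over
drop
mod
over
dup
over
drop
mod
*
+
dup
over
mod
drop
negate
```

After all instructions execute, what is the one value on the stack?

7      → [7]
dup    → [7, 7]
*      → [49]
dup    → [49, 49]
*      → [2401]
-5     → [2401, -5]
7      → [2401, -5, 7]
over   → [2401, -5, 7, -5]
drop   → [2401, -5, 7]
mod    → [2401, -5]
over   → [2401, -5, 2401]
dup    → [2401, -5, 2401, 2401]
over   → [2401, -5, 2401, 2401, 2401]
drop   → [2401, -5, 2401, 2401]
mod    → [2401, -5, 0]
*      → [2401, 0]
+      → [2401]
dup    → [2401, 2401]
over   → [2401, 2401, 2401]
mod    → [2401, 0]
drop   → [2401]
negate → [-2401]

-2401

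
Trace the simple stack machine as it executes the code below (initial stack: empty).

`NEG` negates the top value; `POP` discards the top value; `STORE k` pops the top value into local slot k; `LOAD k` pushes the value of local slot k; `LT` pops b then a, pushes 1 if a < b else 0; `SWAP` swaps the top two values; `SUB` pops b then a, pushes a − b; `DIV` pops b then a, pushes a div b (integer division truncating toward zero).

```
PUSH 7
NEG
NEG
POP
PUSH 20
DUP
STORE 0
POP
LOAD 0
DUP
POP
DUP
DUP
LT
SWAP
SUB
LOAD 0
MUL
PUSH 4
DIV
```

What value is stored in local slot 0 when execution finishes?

PUSH 7  -> 7
NEG     -> -7
NEG     -> 7
POP     -> (empty)
PUSH 20 -> 20
DUP     -> 20 20
STORE 0 -> 20
POP     -> (empty)
LOAD 0  -> 20
DUP     -> 20 20
POP     -> 20
DUP     -> 20 20
DUP     -> 20 20 20
LT      -> 20 0
SWAP    -> 0 20
SUB     -> -20
LOAD 0  -> -20 20
MUL     -> -400
PUSH 4  -> -400 4
DIV     -> -100

20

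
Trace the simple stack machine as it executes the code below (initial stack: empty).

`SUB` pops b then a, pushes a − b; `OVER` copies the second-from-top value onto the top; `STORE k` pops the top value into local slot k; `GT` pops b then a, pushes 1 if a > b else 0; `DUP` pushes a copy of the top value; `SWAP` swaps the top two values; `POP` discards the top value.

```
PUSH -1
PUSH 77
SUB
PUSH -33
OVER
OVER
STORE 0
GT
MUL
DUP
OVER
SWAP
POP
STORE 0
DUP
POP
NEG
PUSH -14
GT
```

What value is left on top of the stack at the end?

PUSH -1   -1
PUSH 77   -1 77
SUB       -78
PUSH -33  -78 -33
OVER      -78 -33 -78
OVER      -78 -33 -78 -33
STORE 0   -78 -33 -78
GT        -78 1
MUL       -78
DUP       -78 -78
OVER      -78 -78 -78
SWAP      -78 -78 -78
POP       -78 -78
STORE 0   -78
DUP       -78 -78
POP       -78
NEG       78
PUSH -14  78 -14
GT        1

1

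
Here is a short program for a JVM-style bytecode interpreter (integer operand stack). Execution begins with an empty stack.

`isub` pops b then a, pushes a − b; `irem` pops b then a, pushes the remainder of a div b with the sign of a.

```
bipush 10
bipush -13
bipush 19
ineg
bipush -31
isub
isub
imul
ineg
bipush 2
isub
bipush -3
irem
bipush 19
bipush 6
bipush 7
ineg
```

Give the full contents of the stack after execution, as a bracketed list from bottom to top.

[2, 19, 6, -7]

bipush 10  → 10
bipush -13 → 10 -13
bipush 19  → 10 -13 19
ineg       → 10 -13 -19
bipush -31 → 10 -13 -19 -31
isub       → 10 -13 12
isub       → 10 -25
imul       → -250
ineg       → 250
bipush 2   → 250 2
isub       → 248
bipush -3  → 248 -3
irem       → 2
bipush 19  → 2 19
bipush 6   → 2 19 6
bipush 7   → 2 19 6 7
ineg       → 2 19 6 -7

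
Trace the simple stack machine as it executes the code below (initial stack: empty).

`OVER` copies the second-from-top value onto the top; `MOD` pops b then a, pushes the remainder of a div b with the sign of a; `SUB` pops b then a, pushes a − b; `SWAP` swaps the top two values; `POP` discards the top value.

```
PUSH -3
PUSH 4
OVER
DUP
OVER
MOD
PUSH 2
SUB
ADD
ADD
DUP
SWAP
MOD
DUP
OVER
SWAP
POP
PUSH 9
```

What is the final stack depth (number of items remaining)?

4

PUSH -3 → [-3]
PUSH 4  → [-3, 4]
OVER    → [-3, 4, -3]
DUP     → [-3, 4, -3, -3]
OVER    → [-3, 4, -3, -3, -3]
MOD     → [-3, 4, -3, 0]
PUSH 2  → [-3, 4, -3, 0, 2]
SUB     → [-3, 4, -3, -2]
ADD     → [-3, 4, -5]
ADD     → [-3, -1]
DUP     → [-3, -1, -1]
SWAP    → [-3, -1, -1]
MOD     → [-3, 0]
DUP     → [-3, 0, 0]
OVER    → [-3, 0, 0, 0]
SWAP    → [-3, 0, 0, 0]
POP     → [-3, 0, 0]
PUSH 9  → [-3, 0, 0, 9]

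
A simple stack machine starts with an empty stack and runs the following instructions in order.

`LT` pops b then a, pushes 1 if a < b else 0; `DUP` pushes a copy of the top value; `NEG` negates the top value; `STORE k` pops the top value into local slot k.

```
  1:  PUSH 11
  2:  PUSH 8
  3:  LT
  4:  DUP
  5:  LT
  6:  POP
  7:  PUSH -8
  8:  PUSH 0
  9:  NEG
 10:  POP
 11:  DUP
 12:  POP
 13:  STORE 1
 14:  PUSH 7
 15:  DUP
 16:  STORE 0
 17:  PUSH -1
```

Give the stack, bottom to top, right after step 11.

PUSH 11  11
PUSH 8   11 8
LT       0
DUP      0 0
LT       0
POP      (empty)
PUSH -8  -8
PUSH 0   -8 0
NEG      -8 0
POP      -8
DUP      -8 -8

[-8, -8]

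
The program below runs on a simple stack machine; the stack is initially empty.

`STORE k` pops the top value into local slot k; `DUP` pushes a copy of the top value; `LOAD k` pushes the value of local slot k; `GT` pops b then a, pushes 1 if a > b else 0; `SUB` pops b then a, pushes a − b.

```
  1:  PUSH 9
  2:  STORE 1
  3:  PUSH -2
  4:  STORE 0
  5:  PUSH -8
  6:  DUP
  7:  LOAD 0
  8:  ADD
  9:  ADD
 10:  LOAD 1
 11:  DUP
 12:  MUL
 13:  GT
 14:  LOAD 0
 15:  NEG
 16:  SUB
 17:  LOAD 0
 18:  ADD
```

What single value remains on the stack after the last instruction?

PUSH 9  → 9
STORE 1 → (empty)
PUSH -2 → -2
STORE 0 → (empty)
PUSH -8 → -8
DUP     → -8 -8
LOAD 0  → -8 -8 -2
ADD     → -8 -10
ADD     → -18
LOAD 1  → -18 9
DUP     → -18 9 9
MUL     → -18 81
GT      → 0
LOAD 0  → 0 -2
NEG     → 0 2
SUB     → -2
LOAD 0  → -2 -2
ADD     → -4

-4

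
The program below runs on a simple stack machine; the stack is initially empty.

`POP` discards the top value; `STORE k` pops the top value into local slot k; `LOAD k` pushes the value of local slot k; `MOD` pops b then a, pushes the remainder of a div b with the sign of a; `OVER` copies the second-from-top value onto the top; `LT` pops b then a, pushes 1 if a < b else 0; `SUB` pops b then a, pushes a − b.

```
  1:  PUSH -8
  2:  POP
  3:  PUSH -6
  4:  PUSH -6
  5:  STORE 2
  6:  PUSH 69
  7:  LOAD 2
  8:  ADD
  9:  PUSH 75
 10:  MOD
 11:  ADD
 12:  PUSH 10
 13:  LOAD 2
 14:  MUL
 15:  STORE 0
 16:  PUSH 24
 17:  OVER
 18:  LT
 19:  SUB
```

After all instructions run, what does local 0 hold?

-60

PUSH -8 -> [-8]
POP     -> []
PUSH -6 -> [-6]
PUSH -6 -> [-6, -6]
STORE 2 -> [-6]
PUSH 69 -> [-6, 69]
LOAD 2  -> [-6, 69, -6]
ADD     -> [-6, 63]
PUSH 75 -> [-6, 63, 75]
MOD     -> [-6, 63]
ADD     -> [57]
PUSH 10 -> [57, 10]
LOAD 2  -> [57, 10, -6]
MUL     -> [57, -60]
STORE 0 -> [57]
PUSH 24 -> [57, 24]
OVER    -> [57, 24, 57]
LT      -> [57, 1]
SUB     -> [56]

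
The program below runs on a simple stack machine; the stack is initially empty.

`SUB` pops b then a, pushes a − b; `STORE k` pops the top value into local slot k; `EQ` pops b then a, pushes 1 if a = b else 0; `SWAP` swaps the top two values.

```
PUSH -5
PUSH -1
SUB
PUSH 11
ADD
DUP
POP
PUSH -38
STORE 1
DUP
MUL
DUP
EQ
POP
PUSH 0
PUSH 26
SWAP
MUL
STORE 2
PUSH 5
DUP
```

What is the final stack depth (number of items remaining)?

PUSH -5  : -5
PUSH -1  : -5 -1
SUB      : -4
PUSH 11  : -4 11
ADD      : 7
DUP      : 7 7
POP      : 7
PUSH -38 : 7 -38
STORE 1  : 7
DUP      : 7 7
MUL      : 49
DUP      : 49 49
EQ       : 1
POP      : (empty)
PUSH 0   : 0
PUSH 26  : 0 26
SWAP     : 26 0
MUL      : 0
STORE 2  : (empty)
PUSH 5   : 5
DUP      : 5 5

2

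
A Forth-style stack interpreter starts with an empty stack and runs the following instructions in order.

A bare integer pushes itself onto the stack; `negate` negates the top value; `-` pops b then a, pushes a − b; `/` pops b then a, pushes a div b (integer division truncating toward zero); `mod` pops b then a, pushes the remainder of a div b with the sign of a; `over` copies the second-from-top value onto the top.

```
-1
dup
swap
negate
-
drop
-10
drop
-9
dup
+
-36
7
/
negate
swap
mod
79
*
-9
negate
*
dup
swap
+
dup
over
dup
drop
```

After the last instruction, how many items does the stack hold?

3

-1     : [-1]
dup    : [-1, -1]
swap   : [-1, -1]
negate : [-1, 1]
-      : [-2]
drop   : []
-10    : [-10]
drop   : []
-9     : [-9]
dup    : [-9, -9]
+      : [-18]
-36    : [-18, -36]
7      : [-18, -36, 7]
/      : [-18, -5]
negate : [-18, 5]
swap   : [5, -18]
mod    : [5]
79     : [5, 79]
*      : [395]
-9     : [395, -9]
negate : [395, 9]
*      : [3555]
dup    : [3555, 3555]
swap   : [3555, 3555]
+      : [7110]
dup    : [7110, 7110]
over   : [7110, 7110, 7110]
dup    : [7110, 7110, 7110, 7110]
drop   : [7110, 7110, 7110]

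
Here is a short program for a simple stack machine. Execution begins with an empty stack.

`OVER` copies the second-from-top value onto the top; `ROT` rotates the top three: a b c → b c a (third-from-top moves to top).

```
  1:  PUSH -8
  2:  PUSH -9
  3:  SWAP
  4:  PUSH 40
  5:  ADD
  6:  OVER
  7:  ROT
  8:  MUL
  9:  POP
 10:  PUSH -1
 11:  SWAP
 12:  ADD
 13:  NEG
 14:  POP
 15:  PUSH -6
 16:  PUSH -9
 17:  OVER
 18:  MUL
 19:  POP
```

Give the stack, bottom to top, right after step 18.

PUSH -8  -8
PUSH -9  -8 -9
SWAP     -9 -8
PUSH 40  -9 -8 40
ADD      -9 32
OVER     -9 32 -9
ROT      32 -9 -9
MUL      32 81
POP      32
PUSH -1  32 -1
SWAP     -1 32
ADD      31
NEG      -31
POP      (empty)
PUSH -6  -6
PUSH -9  -6 -9
OVER     -6 -9 -6
MUL      -6 54

[-6, 54]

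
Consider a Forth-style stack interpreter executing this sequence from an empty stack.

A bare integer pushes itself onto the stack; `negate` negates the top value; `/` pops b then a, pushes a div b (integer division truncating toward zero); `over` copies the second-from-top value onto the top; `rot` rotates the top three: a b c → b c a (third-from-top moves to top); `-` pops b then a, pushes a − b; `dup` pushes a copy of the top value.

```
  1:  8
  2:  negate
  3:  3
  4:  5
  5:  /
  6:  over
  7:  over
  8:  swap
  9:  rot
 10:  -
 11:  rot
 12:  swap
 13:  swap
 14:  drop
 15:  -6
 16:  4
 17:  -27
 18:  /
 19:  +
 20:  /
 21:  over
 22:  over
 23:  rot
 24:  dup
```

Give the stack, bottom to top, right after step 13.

8       [8]
negate  [-8]
3       [-8, 3]
5       [-8, 3, 5]
/       [-8, 0]
over    [-8, 0, -8]
over    [-8, 0, -8, 0]
swap    [-8, 0, 0, -8]
rot     [-8, 0, -8, 0]
-       [-8, 0, -8]
rot     [0, -8, -8]
swap    [0, -8, -8]
swap    [0, -8, -8]

[0, -8, -8]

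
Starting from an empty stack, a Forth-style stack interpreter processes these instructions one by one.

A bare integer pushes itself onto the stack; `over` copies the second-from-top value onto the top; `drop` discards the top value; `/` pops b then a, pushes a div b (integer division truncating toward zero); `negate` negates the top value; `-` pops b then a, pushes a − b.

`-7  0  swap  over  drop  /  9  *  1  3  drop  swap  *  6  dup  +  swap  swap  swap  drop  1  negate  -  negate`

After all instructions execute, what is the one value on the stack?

-13

-7     → -7
0      → -7 0
swap   → 0 -7
over   → 0 -7 0
drop   → 0 -7
/      → 0
9      → 0 9
*      → 0
1      → 0 1
3      → 0 1 3
drop   → 0 1
swap   → 1 0
*      → 0
6      → 0 6
dup    → 0 6 6
+      → 0 12
swap   → 12 0
swap   → 0 12
swap   → 12 0
drop   → 12
1      → 12 1
negate → 12 -1
-      → 13
negate → -13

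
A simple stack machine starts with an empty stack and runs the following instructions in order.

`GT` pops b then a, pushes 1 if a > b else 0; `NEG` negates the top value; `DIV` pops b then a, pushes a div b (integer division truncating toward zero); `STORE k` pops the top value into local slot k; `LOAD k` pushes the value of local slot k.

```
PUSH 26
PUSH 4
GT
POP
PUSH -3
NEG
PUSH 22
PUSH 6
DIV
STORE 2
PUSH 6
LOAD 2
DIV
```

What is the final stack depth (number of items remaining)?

2

PUSH 26 → [26]
PUSH 4  → [26, 4]
GT      → [1]
POP     → []
PUSH -3 → [-3]
NEG     → [3]
PUSH 22 → [3, 22]
PUSH 6  → [3, 22, 6]
DIV     → [3, 3]
STORE 2 → [3]
PUSH 6  → [3, 6]
LOAD 2  → [3, 6, 3]
DIV     → [3, 2]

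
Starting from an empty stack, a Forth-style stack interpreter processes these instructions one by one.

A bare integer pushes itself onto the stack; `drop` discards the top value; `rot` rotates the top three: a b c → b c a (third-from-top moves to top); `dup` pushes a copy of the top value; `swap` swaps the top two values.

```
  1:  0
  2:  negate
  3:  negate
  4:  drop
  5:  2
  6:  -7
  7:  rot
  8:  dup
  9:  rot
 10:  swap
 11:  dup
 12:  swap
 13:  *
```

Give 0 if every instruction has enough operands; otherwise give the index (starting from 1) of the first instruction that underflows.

0      : 0
negate : 0
negate : 0
drop   : (empty)
2      : 2
-7     : 2 -7
rot  — needs 3 operands, stack has 2 → underflow

7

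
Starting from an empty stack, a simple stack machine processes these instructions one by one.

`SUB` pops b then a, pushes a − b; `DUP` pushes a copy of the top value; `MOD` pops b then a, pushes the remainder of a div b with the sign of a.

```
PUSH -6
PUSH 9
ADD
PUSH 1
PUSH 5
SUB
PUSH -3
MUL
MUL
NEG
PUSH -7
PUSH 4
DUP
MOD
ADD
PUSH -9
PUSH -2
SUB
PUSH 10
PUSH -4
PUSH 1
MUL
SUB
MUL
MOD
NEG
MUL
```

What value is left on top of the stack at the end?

-252

PUSH -6 → [-6]
PUSH 9  → [-6, 9]
ADD     → [3]
PUSH 1  → [3, 1]
PUSH 5  → [3, 1, 5]
SUB     → [3, -4]
PUSH -3 → [3, -4, -3]
MUL     → [3, 12]
MUL     → [36]
NEG     → [-36]
PUSH -7 → [-36, -7]
PUSH 4  → [-36, -7, 4]
DUP     → [-36, -7, 4, 4]
MOD     → [-36, -7, 0]
ADD     → [-36, -7]
PUSH -9 → [-36, -7, -9]
PUSH -2 → [-36, -7, -9, -2]
SUB     → [-36, -7, -7]
PUSH 10 → [-36, -7, -7, 10]
PUSH -4 → [-36, -7, -7, 10, -4]
PUSH 1  → [-36, -7, -7, 10, -4, 1]
MUL     → [-36, -7, -7, 10, -4]
SUB     → [-36, -7, -7, 14]
MUL     → [-36, -7, -98]
MOD     → [-36, -7]
NEG     → [-36, 7]
MUL     → [-252]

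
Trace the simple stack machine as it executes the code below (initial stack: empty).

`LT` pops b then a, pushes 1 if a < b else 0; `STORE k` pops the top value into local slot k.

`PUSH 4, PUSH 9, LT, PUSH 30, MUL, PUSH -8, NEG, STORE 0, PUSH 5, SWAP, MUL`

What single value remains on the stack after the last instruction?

PUSH 4  : [4]
PUSH 9  : [4, 9]
LT      : [1]
PUSH 30 : [1, 30]
MUL     : [30]
PUSH -8 : [30, -8]
NEG     : [30, 8]
STORE 0 : [30]
PUSH 5  : [30, 5]
SWAP    : [5, 30]
MUL     : [150]

150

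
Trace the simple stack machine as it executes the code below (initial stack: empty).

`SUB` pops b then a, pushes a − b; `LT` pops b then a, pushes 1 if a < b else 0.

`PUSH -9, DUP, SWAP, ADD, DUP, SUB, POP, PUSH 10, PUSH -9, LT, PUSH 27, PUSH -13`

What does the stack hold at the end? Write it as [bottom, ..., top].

PUSH -9  : -9
DUP      : -9 -9
SWAP     : -9 -9
ADD      : -18
DUP      : -18 -18
SUB      : 0
POP      : (empty)
PUSH 10  : 10
PUSH -9  : 10 -9
LT       : 0
PUSH 27  : 0 27
PUSH -13 : 0 27 -13

[0, 27, -13]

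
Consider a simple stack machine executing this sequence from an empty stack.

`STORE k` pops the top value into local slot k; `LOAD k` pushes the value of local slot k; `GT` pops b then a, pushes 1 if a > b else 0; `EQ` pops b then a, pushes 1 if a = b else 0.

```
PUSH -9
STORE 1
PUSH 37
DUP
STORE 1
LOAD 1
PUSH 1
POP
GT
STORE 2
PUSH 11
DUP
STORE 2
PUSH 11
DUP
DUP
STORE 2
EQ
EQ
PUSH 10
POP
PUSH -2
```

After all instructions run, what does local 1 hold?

37

PUSH -9 → -9
STORE 1 → (empty)
PUSH 37 → 37
DUP     → 37 37
STORE 1 → 37
LOAD 1  → 37 37
PUSH 1  → 37 37 1
POP     → 37 37
GT      → 0
STORE 2 → (empty)
PUSH 11 → 11
DUP     → 11 11
STORE 2 → 11
PUSH 11 → 11 11
DUP     → 11 11 11
DUP     → 11 11 11 11
STORE 2 → 11 11 11
EQ      → 11 1
EQ      → 0
PUSH 10 → 0 10
POP     → 0
PUSH -2 → 0 -2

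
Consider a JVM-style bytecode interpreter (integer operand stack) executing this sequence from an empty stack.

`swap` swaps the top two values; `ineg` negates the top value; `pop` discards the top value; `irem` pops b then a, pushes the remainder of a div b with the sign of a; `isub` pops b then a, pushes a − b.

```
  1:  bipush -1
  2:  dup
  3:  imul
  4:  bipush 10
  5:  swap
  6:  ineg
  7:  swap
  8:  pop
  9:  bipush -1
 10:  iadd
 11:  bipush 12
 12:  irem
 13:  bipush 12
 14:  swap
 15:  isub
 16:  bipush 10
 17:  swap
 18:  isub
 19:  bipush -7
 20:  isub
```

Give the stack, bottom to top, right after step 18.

[-4]

bipush -1  -1
dup        -1 -1
imul       1
bipush 10  1 10
swap       10 1
ineg       10 -1
swap       -1 10
pop        -1
bipush -1  -1 -1
iadd       -2
bipush 12  -2 12
irem       -2
bipush 12  -2 12
swap       12 -2
isub       14
bipush 10  14 10
swap       10 14
isub       -4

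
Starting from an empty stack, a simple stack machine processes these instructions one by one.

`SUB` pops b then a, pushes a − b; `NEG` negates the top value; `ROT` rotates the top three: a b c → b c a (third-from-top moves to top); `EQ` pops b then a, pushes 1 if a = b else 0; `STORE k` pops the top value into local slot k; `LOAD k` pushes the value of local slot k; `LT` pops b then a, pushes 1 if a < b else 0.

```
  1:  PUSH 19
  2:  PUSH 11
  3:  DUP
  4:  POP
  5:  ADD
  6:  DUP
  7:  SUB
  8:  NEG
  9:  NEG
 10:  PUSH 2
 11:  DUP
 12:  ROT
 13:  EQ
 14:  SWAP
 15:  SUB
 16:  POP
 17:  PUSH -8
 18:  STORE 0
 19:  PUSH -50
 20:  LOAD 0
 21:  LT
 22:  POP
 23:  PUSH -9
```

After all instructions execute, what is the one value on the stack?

PUSH 19   [19]
PUSH 11   [19, 11]
DUP       [19, 11, 11]
POP       [19, 11]
ADD       [30]
DUP       [30, 30]
SUB       [0]
NEG       [0]
NEG       [0]
PUSH 2    [0, 2]
DUP       [0, 2, 2]
ROT       [2, 2, 0]
EQ        [2, 0]
SWAP      [0, 2]
SUB       [-2]
POP       []
PUSH -8   [-8]
STORE 0   []
PUSH -50  [-50]
LOAD 0    [-50, -8]
LT        [1]
POP       []
PUSH -9   [-9]

-9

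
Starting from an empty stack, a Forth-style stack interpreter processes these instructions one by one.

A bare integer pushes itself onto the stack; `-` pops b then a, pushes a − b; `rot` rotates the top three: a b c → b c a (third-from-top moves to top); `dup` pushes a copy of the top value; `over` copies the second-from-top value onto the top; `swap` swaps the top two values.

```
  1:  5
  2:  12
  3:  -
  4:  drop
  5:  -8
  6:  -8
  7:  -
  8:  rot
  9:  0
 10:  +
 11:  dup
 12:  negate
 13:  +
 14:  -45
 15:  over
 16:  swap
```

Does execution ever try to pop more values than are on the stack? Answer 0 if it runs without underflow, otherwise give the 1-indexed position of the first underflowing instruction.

8

5    : [5]
12   : [5, 12]
-    : [-7]
drop : []
-8   : [-8]
-8   : [-8, -8]
-    : [0]
rot  — needs 3 operands, stack has 1 → underflow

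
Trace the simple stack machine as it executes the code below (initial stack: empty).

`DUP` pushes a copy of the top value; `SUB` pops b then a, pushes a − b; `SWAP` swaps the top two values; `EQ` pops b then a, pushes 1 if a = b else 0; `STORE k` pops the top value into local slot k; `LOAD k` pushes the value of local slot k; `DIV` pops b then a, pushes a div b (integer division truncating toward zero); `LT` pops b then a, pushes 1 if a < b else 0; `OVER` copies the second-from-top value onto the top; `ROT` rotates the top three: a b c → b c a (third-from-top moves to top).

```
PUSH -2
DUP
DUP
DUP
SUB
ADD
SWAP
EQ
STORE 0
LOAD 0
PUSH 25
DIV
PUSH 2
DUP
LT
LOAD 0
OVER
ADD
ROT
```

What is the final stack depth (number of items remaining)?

PUSH -2 -> -2
DUP     -> -2 -2
DUP     -> -2 -2 -2
DUP     -> -2 -2 -2 -2
SUB     -> -2 -2 0
ADD     -> -2 -2
SWAP    -> -2 -2
EQ      -> 1
STORE 0 -> (empty)
LOAD 0  -> 1
PUSH 25 -> 1 25
DIV     -> 0
PUSH 2  -> 0 2
DUP     -> 0 2 2
LT      -> 0 0
LOAD 0  -> 0 0 1
OVER    -> 0 0 1 0
ADD     -> 0 0 1
ROT     -> 0 1 0

3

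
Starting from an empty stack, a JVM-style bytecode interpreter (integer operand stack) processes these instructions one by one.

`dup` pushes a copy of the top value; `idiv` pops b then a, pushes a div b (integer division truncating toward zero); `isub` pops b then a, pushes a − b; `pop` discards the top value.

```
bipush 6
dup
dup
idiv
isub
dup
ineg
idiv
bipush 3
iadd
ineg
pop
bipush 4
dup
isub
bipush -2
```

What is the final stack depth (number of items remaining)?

bipush 6  -> 6
dup       -> 6 6
dup       -> 6 6 6
idiv      -> 6 1
isub      -> 5
dup       -> 5 5
ineg      -> 5 -5
idiv      -> -1
bipush 3  -> -1 3
iadd      -> 2
ineg      -> -2
pop       -> (empty)
bipush 4  -> 4
dup       -> 4 4
isub      -> 0
bipush -2 -> 0 -2

2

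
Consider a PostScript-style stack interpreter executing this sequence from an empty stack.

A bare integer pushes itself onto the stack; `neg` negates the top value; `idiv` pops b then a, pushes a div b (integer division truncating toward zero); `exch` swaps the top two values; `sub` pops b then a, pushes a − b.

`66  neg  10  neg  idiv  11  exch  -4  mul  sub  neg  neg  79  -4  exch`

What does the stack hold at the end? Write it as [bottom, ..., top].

[35, -4, 79]

66   -> [66]
neg  -> [-66]
10   -> [-66, 10]
neg  -> [-66, -10]
idiv -> [6]
11   -> [6, 11]
exch -> [11, 6]
-4   -> [11, 6, -4]
mul  -> [11, -24]
sub  -> [35]
neg  -> [-35]
neg  -> [35]
79   -> [35, 79]
-4   -> [35, 79, -4]
exch -> [35, -4, 79]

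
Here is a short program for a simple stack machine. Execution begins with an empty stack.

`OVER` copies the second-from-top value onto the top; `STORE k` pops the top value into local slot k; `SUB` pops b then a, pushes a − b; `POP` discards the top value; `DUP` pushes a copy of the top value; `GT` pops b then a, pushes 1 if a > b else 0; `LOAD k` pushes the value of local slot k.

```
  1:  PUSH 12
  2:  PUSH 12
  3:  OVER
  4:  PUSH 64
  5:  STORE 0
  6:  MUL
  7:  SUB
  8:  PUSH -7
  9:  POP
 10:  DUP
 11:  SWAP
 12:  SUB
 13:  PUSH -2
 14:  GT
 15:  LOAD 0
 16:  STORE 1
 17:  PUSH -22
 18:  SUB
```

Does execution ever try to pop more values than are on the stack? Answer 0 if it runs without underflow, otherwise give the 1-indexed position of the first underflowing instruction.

PUSH 12  → [12]
PUSH 12  → [12, 12]
OVER     → [12, 12, 12]
PUSH 64  → [12, 12, 12, 64]
STORE 0  → [12, 12, 12]
MUL      → [12, 144]
SUB      → [-132]
PUSH -7  → [-132, -7]
POP      → [-132]
DUP      → [-132, -132]
SWAP     → [-132, -132]
SUB      → [0]
PUSH -2  → [0, -2]
GT       → [1]
LOAD 0   → [1, 64]
STORE 1  → [1]
PUSH -22 → [1, -22]
SUB      → [23]

0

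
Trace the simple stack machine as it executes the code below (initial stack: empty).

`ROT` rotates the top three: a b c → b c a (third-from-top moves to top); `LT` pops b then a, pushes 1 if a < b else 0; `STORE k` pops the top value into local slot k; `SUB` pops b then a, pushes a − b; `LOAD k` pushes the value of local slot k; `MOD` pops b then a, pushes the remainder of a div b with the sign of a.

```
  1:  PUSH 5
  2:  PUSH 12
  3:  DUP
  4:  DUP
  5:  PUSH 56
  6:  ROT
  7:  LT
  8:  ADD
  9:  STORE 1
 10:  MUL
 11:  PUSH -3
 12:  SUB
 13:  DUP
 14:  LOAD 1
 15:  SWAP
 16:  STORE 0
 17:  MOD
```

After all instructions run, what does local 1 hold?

PUSH 5  : 5
PUSH 12 : 5 12
DUP     : 5 12 12
DUP     : 5 12 12 12
PUSH 56 : 5 12 12 12 56
ROT     : 5 12 12 56 12
LT      : 5 12 12 0
ADD     : 5 12 12
STORE 1 : 5 12
MUL     : 60
PUSH -3 : 60 -3
SUB     : 63
DUP     : 63 63
LOAD 1  : 63 63 12
SWAP    : 63 12 63
STORE 0 : 63 12
MOD     : 3

12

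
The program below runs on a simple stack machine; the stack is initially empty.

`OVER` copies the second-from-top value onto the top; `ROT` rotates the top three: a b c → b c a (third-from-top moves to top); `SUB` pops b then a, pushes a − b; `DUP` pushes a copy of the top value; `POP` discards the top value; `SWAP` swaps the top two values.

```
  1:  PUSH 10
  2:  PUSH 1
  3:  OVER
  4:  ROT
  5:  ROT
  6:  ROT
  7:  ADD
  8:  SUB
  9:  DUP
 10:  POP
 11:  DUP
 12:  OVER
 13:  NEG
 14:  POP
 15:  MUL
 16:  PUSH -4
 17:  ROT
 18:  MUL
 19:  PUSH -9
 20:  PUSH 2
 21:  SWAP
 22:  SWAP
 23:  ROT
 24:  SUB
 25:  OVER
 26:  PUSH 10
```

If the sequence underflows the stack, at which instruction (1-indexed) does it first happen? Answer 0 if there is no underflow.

PUSH 10 → 10
PUSH 1  → 10 1
OVER    → 10 1 10
ROT     → 1 10 10
ROT     → 10 10 1
ROT     → 10 1 10
ADD     → 10 11
SUB     → -1
DUP     → -1 -1
POP     → -1
DUP     → -1 -1
OVER    → -1 -1 -1
NEG     → -1 -1 1
POP     → -1 -1
MUL     → 1
PUSH -4 → 1 -4
ROT  — needs 3 operands, stack has 2 → underflow

17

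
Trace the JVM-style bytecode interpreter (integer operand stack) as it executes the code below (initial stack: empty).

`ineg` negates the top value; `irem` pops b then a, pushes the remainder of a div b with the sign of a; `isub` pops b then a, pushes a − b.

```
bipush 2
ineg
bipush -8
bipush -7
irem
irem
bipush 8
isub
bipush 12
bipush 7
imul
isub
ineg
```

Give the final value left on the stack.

bipush 2  : 2
ineg      : -2
bipush -8 : -2 -8
bipush -7 : -2 -8 -7
irem      : -2 -1
irem      : 0
bipush 8  : 0 8
isub      : -8
bipush 12 : -8 12
bipush 7  : -8 12 7
imul      : -8 84
isub      : -92
ineg      : 92

92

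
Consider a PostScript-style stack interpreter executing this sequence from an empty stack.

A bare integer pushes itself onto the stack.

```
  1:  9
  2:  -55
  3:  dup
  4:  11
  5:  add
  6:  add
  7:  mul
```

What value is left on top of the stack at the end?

-891

9   : [9]
-55 : [9, -55]
dup : [9, -55, -55]
11  : [9, -55, -55, 11]
add : [9, -55, -44]
add : [9, -99]
mul : [-891]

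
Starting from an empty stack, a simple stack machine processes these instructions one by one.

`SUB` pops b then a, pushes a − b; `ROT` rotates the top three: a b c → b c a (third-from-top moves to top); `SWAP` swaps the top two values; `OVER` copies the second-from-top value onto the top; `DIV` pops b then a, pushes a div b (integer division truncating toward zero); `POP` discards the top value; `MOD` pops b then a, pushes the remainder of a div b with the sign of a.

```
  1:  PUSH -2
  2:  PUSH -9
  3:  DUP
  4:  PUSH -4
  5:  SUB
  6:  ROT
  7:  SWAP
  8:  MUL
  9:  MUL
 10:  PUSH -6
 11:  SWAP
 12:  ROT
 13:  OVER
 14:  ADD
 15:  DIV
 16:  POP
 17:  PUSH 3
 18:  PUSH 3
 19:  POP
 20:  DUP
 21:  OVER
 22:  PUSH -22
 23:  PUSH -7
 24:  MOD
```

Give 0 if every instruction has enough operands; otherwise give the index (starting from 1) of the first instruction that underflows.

PUSH -2  [-2]
PUSH -9  [-2, -9]
DUP      [-2, -9, -9]
PUSH -4  [-2, -9, -9, -4]
SUB      [-2, -9, -5]
ROT      [-9, -5, -2]
SWAP     [-9, -2, -5]
MUL      [-9, 10]
MUL      [-90]
PUSH -6  [-90, -6]
SWAP     [-6, -90]
ROT  — needs 3 operands, stack has 2 → underflow

12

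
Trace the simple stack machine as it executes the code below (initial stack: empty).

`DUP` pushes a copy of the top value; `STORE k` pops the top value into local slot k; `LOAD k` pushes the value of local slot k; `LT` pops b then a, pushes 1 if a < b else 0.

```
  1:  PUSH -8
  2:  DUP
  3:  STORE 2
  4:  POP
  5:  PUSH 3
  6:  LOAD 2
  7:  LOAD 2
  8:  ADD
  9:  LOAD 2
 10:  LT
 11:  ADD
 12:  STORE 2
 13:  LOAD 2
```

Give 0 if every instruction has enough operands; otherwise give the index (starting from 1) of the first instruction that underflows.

0

PUSH -8 → [-8]
DUP     → [-8, -8]
STORE 2 → [-8]
POP     → []
PUSH 3  → [3]
LOAD 2  → [3, -8]
LOAD 2  → [3, -8, -8]
ADD     → [3, -16]
LOAD 2  → [3, -16, -8]
LT      → [3, 1]
ADD     → [4]
STORE 2 → []
LOAD 2  → [4]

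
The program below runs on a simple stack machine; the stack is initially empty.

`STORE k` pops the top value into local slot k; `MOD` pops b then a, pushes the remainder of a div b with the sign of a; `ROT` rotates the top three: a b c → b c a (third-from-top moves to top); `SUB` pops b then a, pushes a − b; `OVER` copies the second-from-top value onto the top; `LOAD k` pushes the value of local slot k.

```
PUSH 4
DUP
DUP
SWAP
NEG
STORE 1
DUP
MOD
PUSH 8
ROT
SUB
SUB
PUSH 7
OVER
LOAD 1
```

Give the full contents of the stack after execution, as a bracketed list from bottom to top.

PUSH 4  → [4]
DUP     → [4, 4]
DUP     → [4, 4, 4]
SWAP    → [4, 4, 4]
NEG     → [4, 4, -4]
STORE 1 → [4, 4]
DUP     → [4, 4, 4]
MOD     → [4, 0]
PUSH 8  → [4, 0, 8]
ROT     → [0, 8, 4]
SUB     → [0, 4]
SUB     → [-4]
PUSH 7  → [-4, 7]
OVER    → [-4, 7, -4]
LOAD 1  → [-4, 7, -4, -4]

[-4, 7, -4, -4]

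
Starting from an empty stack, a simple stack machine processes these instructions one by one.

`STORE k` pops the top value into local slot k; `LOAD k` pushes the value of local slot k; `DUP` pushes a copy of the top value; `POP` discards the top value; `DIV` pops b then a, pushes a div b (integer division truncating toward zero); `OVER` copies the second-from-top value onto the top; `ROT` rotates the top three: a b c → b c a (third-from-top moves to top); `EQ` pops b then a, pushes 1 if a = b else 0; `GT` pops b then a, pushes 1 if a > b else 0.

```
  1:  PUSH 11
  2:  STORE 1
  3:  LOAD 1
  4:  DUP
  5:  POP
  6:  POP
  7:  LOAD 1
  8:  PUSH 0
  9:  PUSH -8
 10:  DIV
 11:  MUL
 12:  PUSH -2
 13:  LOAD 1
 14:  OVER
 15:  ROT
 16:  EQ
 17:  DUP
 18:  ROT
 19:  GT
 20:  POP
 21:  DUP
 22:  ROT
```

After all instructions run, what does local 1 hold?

11

PUSH 11 : [11]
STORE 1 : []
LOAD 1  : [11]
DUP     : [11, 11]
POP     : [11]
POP     : []
LOAD 1  : [11]
PUSH 0  : [11, 0]
PUSH -8 : [11, 0, -8]
DIV     : [11, 0]
MUL     : [0]
PUSH -2 : [0, -2]
LOAD 1  : [0, -2, 11]
OVER    : [0, -2, 11, -2]
ROT     : [0, 11, -2, -2]
EQ      : [0, 11, 1]
DUP     : [0, 11, 1, 1]
ROT     : [0, 1, 1, 11]
GT      : [0, 1, 0]
POP     : [0, 1]
DUP     : [0, 1, 1]
ROT     : [1, 1, 0]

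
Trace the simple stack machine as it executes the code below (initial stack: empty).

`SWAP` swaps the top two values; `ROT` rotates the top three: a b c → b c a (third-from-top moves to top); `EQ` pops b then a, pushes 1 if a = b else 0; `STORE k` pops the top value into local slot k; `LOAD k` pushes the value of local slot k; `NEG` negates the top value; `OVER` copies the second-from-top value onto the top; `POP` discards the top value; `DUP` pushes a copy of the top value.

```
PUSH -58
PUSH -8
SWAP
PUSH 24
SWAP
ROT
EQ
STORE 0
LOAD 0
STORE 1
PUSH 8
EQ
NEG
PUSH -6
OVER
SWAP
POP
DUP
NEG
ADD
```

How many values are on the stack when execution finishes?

2

PUSH -58  [-58]
PUSH -8   [-58, -8]
SWAP      [-8, -58]
PUSH 24   [-8, -58, 24]
SWAP      [-8, 24, -58]
ROT       [24, -58, -8]
EQ        [24, 0]
STORE 0   [24]
LOAD 0    [24, 0]
STORE 1   [24]
PUSH 8    [24, 8]
EQ        [0]
NEG       [0]
PUSH -6   [0, -6]
OVER      [0, -6, 0]
SWAP      [0, 0, -6]
POP       [0, 0]
DUP       [0, 0, 0]
NEG       [0, 0, 0]
ADD       [0, 0]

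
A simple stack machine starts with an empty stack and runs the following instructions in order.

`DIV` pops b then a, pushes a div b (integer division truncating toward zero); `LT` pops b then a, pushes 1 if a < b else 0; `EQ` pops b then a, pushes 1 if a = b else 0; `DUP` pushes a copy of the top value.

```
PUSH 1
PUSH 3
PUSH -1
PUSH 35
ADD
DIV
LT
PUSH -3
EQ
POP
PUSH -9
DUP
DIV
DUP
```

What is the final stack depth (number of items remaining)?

PUSH 1  : [1]
PUSH 3  : [1, 3]
PUSH -1 : [1, 3, -1]
PUSH 35 : [1, 3, -1, 35]
ADD     : [1, 3, 34]
DIV     : [1, 0]
LT      : [0]
PUSH -3 : [0, -3]
EQ      : [0]
POP     : []
PUSH -9 : [-9]
DUP     : [-9, -9]
DIV     : [1]
DUP     : [1, 1]

2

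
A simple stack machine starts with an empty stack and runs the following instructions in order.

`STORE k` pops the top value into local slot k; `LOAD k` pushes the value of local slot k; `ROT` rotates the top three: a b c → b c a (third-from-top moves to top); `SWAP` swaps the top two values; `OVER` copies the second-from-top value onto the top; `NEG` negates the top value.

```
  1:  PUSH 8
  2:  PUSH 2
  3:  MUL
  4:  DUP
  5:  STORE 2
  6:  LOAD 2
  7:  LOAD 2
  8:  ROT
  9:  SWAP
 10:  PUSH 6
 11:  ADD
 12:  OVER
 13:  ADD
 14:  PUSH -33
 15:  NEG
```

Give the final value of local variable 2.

PUSH 8   → [8]
PUSH 2   → [8, 2]
MUL      → [16]
DUP      → [16, 16]
STORE 2  → [16]
LOAD 2   → [16, 16]
LOAD 2   → [16, 16, 16]
ROT      → [16, 16, 16]
SWAP     → [16, 16, 16]
PUSH 6   → [16, 16, 16, 6]
ADD      → [16, 16, 22]
OVER     → [16, 16, 22, 16]
ADD      → [16, 16, 38]
PUSH -33 → [16, 16, 38, -33]
NEG      → [16, 16, 38, 33]

16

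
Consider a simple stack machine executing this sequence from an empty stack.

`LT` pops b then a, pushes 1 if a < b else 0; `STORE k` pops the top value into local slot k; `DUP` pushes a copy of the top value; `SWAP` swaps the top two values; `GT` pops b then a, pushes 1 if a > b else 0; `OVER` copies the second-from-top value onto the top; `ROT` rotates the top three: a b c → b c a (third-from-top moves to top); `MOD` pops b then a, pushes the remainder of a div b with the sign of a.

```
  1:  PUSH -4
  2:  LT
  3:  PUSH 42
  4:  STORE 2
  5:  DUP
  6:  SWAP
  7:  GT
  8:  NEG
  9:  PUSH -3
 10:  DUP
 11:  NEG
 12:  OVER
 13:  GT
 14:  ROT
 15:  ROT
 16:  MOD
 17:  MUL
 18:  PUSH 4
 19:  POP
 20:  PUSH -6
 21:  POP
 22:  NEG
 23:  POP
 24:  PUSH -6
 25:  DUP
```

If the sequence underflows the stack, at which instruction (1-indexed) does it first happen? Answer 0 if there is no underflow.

2

PUSH -4 → -4
LT  — needs 2 operands, stack has 1 → underflow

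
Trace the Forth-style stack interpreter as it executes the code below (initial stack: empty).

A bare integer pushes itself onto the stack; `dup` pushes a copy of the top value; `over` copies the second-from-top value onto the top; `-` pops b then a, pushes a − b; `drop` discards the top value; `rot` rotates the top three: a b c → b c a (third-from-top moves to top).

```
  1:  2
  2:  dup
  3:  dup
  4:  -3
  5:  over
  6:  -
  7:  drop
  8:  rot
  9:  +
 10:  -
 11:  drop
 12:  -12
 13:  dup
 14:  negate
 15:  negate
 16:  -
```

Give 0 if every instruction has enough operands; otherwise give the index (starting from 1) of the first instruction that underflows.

0

2       [2]
dup     [2, 2]
dup     [2, 2, 2]
-3      [2, 2, 2, -3]
over    [2, 2, 2, -3, 2]
-       [2, 2, 2, -5]
drop    [2, 2, 2]
rot     [2, 2, 2]
+       [2, 4]
-       [-2]
drop    []
-12     [-12]
dup     [-12, -12]
negate  [-12, 12]
negate  [-12, -12]
-       [0]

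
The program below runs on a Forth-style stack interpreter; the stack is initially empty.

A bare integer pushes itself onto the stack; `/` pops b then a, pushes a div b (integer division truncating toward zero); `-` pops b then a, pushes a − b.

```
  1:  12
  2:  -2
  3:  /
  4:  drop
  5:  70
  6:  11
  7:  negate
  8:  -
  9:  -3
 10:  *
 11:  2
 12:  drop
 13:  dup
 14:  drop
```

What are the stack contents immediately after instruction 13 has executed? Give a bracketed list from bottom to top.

[-243, -243]

12     : 12
-2     : 12 -2
/      : -6
drop   : (empty)
70     : 70
11     : 70 11
negate : 70 -11
-      : 81
-3     : 81 -3
*      : -243
2      : -243 2
drop   : -243
dup    : -243 -243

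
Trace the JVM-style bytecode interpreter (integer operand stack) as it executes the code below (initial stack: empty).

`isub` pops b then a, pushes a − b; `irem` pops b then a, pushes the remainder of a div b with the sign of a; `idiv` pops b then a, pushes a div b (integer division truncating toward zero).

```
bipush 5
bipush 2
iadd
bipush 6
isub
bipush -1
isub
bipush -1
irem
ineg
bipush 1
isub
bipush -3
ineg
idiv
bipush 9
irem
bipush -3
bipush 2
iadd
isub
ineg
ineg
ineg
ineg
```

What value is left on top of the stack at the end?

1

bipush 5   [5]
bipush 2   [5, 2]
iadd       [7]
bipush 6   [7, 6]
isub       [1]
bipush -1  [1, -1]
isub       [2]
bipush -1  [2, -1]
irem       [0]
ineg       [0]
bipush 1   [0, 1]
isub       [-1]
bipush -3  [-1, -3]
ineg       [-1, 3]
idiv       [0]
bipush 9   [0, 9]
irem       [0]
bipush -3  [0, -3]
bipush 2   [0, -3, 2]
iadd       [0, -1]
isub       [1]
ineg       [-1]
ineg       [1]
ineg       [-1]
ineg       [1]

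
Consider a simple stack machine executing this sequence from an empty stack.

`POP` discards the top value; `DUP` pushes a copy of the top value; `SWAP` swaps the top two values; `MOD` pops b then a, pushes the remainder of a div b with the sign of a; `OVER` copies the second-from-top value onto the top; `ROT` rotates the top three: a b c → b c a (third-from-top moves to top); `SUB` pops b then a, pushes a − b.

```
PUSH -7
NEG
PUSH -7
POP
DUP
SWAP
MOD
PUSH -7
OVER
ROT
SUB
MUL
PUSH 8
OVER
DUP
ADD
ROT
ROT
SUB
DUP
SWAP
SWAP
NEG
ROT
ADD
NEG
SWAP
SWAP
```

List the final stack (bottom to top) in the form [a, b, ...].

PUSH -7 -> [-7]
NEG     -> [7]
PUSH -7 -> [7, -7]
POP     -> [7]
DUP     -> [7, 7]
SWAP    -> [7, 7]
MOD     -> [0]
PUSH -7 -> [0, -7]
OVER    -> [0, -7, 0]
ROT     -> [-7, 0, 0]
SUB     -> [-7, 0]
MUL     -> [0]
PUSH 8  -> [0, 8]
OVER    -> [0, 8, 0]
DUP     -> [0, 8, 0, 0]
ADD     -> [0, 8, 0]
ROT     -> [8, 0, 0]
ROT     -> [0, 0, 8]
SUB     -> [0, -8]
DUP     -> [0, -8, -8]
SWAP    -> [0, -8, -8]
SWAP    -> [0, -8, -8]
NEG     -> [0, -8, 8]
ROT     -> [-8, 8, 0]
ADD     -> [-8, 8]
NEG     -> [-8, -8]
SWAP    -> [-8, -8]
SWAP    -> [-8, -8]

[-8, -8]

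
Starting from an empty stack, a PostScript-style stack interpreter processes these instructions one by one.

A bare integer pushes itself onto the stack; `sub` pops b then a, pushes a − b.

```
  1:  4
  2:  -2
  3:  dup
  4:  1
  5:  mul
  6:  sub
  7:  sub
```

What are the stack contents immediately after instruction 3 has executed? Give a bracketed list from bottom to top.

[4, -2, -2]

4   -> [4]
-2  -> [4, -2]
dup -> [4, -2, -2]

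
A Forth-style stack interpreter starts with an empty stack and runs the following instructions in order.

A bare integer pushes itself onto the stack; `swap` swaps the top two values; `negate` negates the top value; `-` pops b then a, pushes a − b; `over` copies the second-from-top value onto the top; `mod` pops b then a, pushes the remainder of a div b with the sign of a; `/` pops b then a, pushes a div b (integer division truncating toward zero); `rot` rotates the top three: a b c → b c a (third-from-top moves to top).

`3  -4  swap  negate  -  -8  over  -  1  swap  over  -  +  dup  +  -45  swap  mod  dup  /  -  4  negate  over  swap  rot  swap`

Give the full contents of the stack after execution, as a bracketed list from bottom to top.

[-2, -2, -4]

3      : [3]
-4     : [3, -4]
swap   : [-4, 3]
negate : [-4, -3]
-      : [-1]
-8     : [-1, -8]
over   : [-1, -8, -1]
-      : [-1, -7]
1      : [-1, -7, 1]
swap   : [-1, 1, -7]
over   : [-1, 1, -7, 1]
-      : [-1, 1, -8]
+      : [-1, -7]
dup    : [-1, -7, -7]
+      : [-1, -14]
-45    : [-1, -14, -45]
swap   : [-1, -45, -14]
mod    : [-1, -3]
dup    : [-1, -3, -3]
/      : [-1, 1]
-      : [-2]
4      : [-2, 4]
negate : [-2, -4]
over   : [-2, -4, -2]
swap   : [-2, -2, -4]
rot    : [-2, -4, -2]
swap   : [-2, -2, -4]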